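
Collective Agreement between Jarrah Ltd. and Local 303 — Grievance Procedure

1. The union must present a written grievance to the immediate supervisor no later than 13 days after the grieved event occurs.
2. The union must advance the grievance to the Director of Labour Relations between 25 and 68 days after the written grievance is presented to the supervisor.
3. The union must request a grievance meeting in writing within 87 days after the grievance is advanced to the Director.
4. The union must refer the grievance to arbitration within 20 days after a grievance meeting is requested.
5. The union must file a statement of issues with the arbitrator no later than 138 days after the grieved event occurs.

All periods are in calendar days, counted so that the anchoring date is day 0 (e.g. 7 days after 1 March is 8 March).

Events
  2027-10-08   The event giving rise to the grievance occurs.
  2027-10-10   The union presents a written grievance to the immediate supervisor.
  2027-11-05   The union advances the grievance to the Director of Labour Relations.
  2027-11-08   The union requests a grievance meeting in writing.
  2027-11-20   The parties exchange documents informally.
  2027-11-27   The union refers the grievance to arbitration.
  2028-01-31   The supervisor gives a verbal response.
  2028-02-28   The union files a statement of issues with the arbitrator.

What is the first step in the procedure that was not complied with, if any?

Step 5

(1) due by 2027-10-08 + 13 days = 2027-10-21; done 2027-10-10 — timely.
(2) the permitted window runs from 2027-10-10 + 25 = 2027-11-04 to 2027-10-10 + 68 = 2027-12-17; done 2027-11-05, which is between those dates.
(3) due by 2027-11-05 + 87 days = 2028-01-31; completed 2027-11-08, before the deadline.
(4) due by 2027-11-08 + 20 days = 2027-11-28; completed 2027-11-27, before the deadline.
(5) due by 2027-10-08 + 138 days = 2028-02-23; done 2028-02-28 — 5 days late.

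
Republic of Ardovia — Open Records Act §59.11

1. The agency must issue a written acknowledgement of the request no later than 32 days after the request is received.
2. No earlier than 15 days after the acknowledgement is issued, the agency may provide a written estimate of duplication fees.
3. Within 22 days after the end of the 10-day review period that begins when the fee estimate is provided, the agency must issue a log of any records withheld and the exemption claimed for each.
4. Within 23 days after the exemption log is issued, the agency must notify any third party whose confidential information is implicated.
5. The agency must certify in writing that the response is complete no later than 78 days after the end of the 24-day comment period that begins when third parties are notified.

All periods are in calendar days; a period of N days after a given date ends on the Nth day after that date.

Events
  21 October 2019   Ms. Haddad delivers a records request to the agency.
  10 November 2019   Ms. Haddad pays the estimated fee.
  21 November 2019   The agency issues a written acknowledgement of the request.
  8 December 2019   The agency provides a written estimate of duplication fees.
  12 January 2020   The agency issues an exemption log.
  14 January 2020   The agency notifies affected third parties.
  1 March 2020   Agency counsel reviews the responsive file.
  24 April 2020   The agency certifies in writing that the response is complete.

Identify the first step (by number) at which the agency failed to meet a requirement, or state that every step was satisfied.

Step 3

Step 1: 32 days after 21 October 2019 (when the request is received) is 22 November 2019; done 21 November 2019 — timely.
Step 2: the earliest permitted date is 15 days after 21 November 2019 (when the acknowledgement is issued), i.e. 6 December 2019; 8 December 2019 is on or after that date.
Step 3: 22 days after 18 December 2019 (end of the 10-day review period, which began when the fee estimate is provided on 8 December 2019) is 9 January 2020; not done until 12 January 2020, 3 days after the deadline.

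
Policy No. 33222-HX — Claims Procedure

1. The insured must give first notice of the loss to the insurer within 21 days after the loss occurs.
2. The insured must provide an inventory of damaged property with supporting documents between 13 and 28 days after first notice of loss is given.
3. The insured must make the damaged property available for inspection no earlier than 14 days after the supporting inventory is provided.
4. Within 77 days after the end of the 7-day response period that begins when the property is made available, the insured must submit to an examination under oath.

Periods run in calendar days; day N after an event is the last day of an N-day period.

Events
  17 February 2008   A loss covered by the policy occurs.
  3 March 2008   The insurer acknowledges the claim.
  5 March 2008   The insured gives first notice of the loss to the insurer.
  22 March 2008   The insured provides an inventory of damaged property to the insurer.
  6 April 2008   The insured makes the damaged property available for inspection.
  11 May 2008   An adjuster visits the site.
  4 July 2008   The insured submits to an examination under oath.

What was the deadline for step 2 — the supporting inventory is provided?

2 April 2008

Step 2 runs from 5 March 2008, when first notice of loss is given. The window is 13–28 days after 5 March 2008; it closes on 2 April 2008.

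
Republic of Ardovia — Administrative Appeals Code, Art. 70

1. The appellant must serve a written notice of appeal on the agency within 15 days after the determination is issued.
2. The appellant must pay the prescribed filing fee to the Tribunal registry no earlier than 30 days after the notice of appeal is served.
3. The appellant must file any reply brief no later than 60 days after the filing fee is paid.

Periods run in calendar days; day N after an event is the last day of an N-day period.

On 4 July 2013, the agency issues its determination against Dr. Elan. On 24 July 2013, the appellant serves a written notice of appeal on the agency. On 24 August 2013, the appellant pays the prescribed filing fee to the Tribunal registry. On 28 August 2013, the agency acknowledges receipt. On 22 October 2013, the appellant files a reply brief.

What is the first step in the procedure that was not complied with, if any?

Step 1 — counting 15 days from 4 July 2013 (when the determination is issued) gives a deadline of 19 July 2013; not done until 24 July 2013, 5 days after the deadline.
That is the first point of non-compliance.

Step 1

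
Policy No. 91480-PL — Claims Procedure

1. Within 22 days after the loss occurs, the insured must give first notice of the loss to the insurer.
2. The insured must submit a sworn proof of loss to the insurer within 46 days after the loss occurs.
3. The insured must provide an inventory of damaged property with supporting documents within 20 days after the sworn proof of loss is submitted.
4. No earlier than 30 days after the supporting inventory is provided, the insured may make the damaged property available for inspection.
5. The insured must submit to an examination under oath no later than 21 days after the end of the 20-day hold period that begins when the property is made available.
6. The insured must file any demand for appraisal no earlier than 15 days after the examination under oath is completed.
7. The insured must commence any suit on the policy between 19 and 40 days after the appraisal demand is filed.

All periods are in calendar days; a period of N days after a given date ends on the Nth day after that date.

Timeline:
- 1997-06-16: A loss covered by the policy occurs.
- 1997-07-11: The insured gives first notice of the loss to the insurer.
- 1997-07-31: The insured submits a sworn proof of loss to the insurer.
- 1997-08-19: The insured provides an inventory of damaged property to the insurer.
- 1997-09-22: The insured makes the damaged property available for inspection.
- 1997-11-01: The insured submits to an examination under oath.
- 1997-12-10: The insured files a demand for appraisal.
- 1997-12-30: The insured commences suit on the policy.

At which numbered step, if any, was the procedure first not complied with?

(1) due by 1997-06-16 + 22 days = 1997-07-08; not done until 1997-07-11, 3 days after the deadline.
That is the first point of non-compliance.

Step 1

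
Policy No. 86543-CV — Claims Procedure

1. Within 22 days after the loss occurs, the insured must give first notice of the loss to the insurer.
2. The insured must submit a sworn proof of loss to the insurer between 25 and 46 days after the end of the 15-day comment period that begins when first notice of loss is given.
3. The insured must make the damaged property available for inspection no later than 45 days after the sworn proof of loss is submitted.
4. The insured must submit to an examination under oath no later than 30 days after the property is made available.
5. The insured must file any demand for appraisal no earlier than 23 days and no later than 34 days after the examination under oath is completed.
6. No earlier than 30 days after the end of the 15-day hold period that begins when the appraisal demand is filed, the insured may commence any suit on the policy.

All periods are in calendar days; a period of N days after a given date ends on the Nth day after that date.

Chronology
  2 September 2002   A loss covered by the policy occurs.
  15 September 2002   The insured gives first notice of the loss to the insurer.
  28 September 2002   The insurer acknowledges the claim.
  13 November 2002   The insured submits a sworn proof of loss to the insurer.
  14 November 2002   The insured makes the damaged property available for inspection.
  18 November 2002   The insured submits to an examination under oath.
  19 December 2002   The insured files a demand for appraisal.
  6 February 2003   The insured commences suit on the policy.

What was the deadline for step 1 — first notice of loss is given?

Step 1 runs from 2 September 2002, when the loss occurs. 22 days after 2 September 2002 is 24 September 2002.

24 September 2002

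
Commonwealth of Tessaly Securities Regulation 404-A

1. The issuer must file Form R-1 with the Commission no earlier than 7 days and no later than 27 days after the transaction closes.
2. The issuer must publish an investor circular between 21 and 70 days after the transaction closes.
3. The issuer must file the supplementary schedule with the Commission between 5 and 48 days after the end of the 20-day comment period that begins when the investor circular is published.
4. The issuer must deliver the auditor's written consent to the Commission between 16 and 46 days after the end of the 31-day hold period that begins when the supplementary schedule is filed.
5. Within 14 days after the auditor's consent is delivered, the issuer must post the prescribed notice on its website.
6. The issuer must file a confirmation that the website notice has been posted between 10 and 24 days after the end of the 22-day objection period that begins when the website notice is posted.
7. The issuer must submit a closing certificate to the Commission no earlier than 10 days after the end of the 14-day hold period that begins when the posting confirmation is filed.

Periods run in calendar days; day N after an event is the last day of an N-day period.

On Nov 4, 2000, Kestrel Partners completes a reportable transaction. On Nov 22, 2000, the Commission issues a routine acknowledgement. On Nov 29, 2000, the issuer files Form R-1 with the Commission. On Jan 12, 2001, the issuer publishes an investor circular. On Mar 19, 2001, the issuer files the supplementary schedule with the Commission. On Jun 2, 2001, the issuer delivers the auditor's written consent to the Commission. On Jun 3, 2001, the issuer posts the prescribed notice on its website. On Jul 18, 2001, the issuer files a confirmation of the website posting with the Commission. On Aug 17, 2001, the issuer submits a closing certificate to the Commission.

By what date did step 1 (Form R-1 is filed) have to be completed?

Step 1 runs from Nov 4, 2000, when the transaction closes. The window is 7–27 days after Nov 4, 2000; it closes on Dec 1, 2000.

Dec 1, 2000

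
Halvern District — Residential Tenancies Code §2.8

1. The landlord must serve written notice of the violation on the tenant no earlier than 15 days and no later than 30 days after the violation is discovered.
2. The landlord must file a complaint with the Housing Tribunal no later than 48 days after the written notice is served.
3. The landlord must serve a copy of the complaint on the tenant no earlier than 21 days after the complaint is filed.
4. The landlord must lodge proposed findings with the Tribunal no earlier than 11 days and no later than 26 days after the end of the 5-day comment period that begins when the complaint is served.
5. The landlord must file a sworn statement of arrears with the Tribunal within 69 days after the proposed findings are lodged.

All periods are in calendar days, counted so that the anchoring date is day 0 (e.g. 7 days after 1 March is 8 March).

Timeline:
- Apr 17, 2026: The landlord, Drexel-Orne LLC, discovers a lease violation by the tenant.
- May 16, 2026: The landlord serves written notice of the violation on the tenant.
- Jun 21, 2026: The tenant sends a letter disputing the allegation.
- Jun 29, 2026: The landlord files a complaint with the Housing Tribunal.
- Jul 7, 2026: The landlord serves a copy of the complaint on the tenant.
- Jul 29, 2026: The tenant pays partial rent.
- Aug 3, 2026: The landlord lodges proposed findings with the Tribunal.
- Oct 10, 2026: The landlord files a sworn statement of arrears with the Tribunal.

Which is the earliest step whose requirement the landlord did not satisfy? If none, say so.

Step 1: the window is 15–30 days after Apr 17, 2026 (when the violation is discovered), so May 2, 2026 through May 17, 2026; May 16, 2026 falls inside that range.
Step 2: 48 days after May 16, 2026 (when the written notice is served) is Jul 3, 2026; completed Jun 29, 2026, before the deadline.
Step 3: the earliest permitted date is 21 days after Jun 29, 2026 (when the complaint is filed), i.e. Jul 20, 2026; acted on Jul 7, 2026, 13 days prematurely.

Step 3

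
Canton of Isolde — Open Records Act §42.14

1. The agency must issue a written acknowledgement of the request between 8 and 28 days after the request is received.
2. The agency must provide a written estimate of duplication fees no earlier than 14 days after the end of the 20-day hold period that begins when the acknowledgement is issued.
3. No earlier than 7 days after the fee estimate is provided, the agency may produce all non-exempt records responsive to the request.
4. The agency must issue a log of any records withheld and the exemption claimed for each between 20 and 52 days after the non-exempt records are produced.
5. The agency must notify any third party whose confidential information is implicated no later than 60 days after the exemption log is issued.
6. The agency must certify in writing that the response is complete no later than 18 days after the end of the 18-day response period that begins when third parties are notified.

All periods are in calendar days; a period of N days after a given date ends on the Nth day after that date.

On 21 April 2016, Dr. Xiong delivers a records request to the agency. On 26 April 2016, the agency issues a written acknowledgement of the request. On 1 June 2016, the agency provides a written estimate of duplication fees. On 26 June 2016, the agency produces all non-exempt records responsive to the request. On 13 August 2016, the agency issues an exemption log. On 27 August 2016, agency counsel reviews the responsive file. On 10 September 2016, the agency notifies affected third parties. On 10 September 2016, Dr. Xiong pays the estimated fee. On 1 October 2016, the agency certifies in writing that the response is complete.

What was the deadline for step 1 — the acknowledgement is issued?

19 May 2016

Step 1 runs from 21 April 2016, when the request is received. The window is 8–28 days after 21 April 2016; it closes on 19 May 2016.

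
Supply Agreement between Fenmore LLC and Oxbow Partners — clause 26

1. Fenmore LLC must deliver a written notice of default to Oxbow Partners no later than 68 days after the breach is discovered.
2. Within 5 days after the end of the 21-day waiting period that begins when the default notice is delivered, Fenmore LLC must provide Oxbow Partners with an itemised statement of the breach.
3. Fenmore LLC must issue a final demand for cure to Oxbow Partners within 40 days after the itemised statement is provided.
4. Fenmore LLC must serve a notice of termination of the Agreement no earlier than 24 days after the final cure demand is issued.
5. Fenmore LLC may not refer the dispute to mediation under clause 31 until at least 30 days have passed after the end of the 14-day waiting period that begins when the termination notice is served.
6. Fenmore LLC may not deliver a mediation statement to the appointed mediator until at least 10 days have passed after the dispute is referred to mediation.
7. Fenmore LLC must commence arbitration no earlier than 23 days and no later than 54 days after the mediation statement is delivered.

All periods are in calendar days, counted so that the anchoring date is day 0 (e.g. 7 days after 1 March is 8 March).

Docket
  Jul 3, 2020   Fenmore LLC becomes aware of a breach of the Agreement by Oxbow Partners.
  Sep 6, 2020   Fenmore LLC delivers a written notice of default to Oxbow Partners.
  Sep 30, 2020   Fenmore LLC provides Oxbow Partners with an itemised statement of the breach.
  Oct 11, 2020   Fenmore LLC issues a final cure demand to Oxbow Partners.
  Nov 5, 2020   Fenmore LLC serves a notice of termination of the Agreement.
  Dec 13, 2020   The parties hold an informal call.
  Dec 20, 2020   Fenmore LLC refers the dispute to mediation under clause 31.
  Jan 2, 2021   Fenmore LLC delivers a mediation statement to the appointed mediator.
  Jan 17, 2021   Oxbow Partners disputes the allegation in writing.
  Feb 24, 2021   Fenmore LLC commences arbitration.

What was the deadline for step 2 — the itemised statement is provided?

Oct 2, 2020

The default notice is delivered on Sep 6, 2020; the 21-day waiting period therefore ends Sep 27, 2020, and step 2 runs from that date. 5 days after Sep 27, 2020 is Oct 2, 2020.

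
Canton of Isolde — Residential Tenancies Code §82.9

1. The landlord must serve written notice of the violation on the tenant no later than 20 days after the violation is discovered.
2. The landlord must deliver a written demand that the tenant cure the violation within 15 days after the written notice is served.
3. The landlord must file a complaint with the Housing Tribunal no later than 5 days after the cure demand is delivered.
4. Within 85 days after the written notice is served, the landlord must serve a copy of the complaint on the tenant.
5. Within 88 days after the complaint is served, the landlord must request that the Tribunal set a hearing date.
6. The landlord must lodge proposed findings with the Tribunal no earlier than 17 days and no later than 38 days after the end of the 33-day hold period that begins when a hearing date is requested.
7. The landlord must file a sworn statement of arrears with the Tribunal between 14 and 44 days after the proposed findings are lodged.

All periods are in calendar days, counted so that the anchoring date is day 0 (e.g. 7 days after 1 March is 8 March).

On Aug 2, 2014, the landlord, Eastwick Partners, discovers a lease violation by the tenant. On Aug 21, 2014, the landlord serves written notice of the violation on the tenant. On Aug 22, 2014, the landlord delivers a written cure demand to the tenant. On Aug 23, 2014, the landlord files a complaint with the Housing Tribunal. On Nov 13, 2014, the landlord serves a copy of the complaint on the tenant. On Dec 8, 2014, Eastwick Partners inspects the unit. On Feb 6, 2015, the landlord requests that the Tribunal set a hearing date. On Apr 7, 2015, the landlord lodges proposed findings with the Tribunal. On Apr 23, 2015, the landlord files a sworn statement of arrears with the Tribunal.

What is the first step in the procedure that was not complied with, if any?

(1) due by Aug 2, 2014 + 20 days = Aug 22, 2014; Aug 21, 2014 is within that limit.
(2) due by Aug 21, 2014 + 15 days = Sep 5, 2014; completed Aug 22, 2014, before the deadline.
(3) due by Aug 22, 2014 + 5 days = Aug 27, 2014; done Aug 23, 2014 — timely.
(4) due by Aug 21, 2014 + 85 days = Nov 14, 2014; Nov 13, 2014 is within that limit.
(5) due by Nov 13, 2014 + 88 days = Feb 9, 2015; done Feb 6, 2015 — timely.
(6) the permitted window runs from Mar 11, 2015 + 17 = Mar 28, 2015 to Mar 11, 2015 + 38 = Apr 18, 2015; done Apr 7, 2015 — within the window.
(7) the permitted window runs from Apr 7, 2015 + 14 = Apr 21, 2015 to Apr 7, 2015 + 44 = May 21, 2015; done Apr 23, 2015, which is between those dates.

None — every step was satisfied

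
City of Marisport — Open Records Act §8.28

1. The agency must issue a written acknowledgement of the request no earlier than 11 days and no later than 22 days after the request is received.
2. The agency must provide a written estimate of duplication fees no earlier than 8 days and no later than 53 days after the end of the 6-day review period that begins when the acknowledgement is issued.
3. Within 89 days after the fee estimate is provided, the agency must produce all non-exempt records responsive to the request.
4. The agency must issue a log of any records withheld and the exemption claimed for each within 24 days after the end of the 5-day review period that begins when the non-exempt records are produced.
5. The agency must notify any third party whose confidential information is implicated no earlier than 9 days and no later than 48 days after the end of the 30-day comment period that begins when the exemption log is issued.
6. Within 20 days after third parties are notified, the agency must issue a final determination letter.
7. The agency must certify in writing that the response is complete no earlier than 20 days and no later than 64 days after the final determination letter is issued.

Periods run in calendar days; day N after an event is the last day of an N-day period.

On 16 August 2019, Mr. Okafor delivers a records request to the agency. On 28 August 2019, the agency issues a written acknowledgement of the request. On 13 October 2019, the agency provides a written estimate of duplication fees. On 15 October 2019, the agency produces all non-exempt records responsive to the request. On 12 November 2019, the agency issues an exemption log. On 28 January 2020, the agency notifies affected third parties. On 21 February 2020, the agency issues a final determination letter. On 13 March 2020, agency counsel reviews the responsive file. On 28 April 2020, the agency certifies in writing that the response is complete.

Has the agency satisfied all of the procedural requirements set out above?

No

(1) the permitted window runs from 16 August 2019 + 11 = 27 August 2019 to 16 August 2019 + 22 = 7 September 2019; done 28 August 2019 — within the window.
(2) the permitted window runs from 3 September 2019 + 8 = 11 September 2019 to 3 September 2019 + 53 = 26 October 2019; 13 October 2019 falls inside that range.
(3) due by 13 October 2019 + 89 days = 10 January 2020; completed 15 October 2019, before the deadline.
(4) due by 20 October 2019 + 24 days = 13 November 2019; 12 November 2019 is within that limit.
(5) the permitted window runs from 12 December 2019 + 9 = 21 December 2019 to 12 December 2019 + 48 = 29 January 2020; done 28 January 2020 — within the window.
(6) due by 28 January 2020 + 20 days = 17 February 2020; not done until 21 February 2020, 4 days after the deadline.
That is the first point of non-compliance.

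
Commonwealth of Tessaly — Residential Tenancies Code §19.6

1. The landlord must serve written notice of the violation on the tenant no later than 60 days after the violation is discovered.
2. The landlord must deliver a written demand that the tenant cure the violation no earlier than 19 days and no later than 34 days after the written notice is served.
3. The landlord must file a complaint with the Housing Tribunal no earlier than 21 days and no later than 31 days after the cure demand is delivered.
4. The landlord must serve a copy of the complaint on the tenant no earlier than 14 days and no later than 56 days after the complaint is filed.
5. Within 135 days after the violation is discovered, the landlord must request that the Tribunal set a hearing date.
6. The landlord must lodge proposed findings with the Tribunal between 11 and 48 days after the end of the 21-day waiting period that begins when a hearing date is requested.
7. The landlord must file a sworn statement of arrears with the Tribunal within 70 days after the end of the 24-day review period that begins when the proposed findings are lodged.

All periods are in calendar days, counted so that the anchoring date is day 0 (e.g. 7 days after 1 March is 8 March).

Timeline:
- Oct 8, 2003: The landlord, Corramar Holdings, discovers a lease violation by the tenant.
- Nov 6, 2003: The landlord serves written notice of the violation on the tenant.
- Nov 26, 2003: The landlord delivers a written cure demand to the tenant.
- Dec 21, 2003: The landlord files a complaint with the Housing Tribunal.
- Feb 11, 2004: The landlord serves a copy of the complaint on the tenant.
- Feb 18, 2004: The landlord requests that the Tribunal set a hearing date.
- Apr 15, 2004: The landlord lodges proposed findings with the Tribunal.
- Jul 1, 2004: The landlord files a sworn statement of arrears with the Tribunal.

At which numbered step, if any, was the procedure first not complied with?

None — every step was satisfied

Step 1: 60 days after Oct 8, 2003 (when the violation is discovered) is Dec 7, 2003; Nov 6, 2003 is within that limit.
Step 2: the window is 19–34 days after Nov 6, 2003 (when the written notice is served), so Nov 25, 2003 through Dec 10, 2003; done Nov 26, 2003, which is between those dates.
Step 3: the window is 21–31 days after Nov 26, 2003 (when the cure demand is delivered), so Dec 17, 2003 through Dec 27, 2003; done Dec 21, 2003, which is between those dates.
Step 4: the window is 14–56 days after Dec 21, 2003 (when the complaint is filed), so Jan 4, 2004 through Feb 15, 2004; done Feb 11, 2004 — within the window.
Step 5: 135 days after Oct 8, 2003 (when the violation is discovered) is Feb 20, 2004; Feb 18, 2004 is within that limit.
Step 6: the window is 11–48 days after Mar 10, 2004 (end of the 21-day waiting period, which began when a hearing date is requested on Feb 18, 2004), so Mar 21, 2004 through Apr 27, 2004; Apr 15, 2004 falls inside that range.
Step 7: 70 days after May 9, 2004 (end of the 24-day review period, which began when the proposed findings are lodged on Apr 15, 2004) is Jul 18, 2004; Jul 1, 2004 is within that limit.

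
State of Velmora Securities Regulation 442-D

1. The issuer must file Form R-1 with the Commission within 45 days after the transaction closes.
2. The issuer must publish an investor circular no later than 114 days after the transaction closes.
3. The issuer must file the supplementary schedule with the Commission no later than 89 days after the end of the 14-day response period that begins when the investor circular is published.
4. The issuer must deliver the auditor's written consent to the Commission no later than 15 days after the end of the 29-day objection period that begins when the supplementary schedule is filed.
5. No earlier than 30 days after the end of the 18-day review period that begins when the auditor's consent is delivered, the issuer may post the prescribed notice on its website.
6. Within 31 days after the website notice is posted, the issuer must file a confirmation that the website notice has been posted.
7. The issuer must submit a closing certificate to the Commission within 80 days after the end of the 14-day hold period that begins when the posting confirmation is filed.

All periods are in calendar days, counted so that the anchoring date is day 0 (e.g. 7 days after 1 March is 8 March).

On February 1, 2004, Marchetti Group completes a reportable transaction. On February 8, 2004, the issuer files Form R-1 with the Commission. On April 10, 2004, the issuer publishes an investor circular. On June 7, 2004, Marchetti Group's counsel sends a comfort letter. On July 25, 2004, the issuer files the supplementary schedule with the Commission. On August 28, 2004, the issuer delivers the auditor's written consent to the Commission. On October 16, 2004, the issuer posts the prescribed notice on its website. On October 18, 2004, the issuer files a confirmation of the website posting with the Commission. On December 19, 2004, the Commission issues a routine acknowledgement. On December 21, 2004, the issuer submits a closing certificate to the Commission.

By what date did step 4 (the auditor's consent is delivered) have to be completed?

The supplementary schedule is filed on July 25, 2004; the 29-day objection period therefore ends August 23, 2004, and step 4 runs from that date. 15 days after August 23, 2004 is September 7, 2004.

September 7, 2004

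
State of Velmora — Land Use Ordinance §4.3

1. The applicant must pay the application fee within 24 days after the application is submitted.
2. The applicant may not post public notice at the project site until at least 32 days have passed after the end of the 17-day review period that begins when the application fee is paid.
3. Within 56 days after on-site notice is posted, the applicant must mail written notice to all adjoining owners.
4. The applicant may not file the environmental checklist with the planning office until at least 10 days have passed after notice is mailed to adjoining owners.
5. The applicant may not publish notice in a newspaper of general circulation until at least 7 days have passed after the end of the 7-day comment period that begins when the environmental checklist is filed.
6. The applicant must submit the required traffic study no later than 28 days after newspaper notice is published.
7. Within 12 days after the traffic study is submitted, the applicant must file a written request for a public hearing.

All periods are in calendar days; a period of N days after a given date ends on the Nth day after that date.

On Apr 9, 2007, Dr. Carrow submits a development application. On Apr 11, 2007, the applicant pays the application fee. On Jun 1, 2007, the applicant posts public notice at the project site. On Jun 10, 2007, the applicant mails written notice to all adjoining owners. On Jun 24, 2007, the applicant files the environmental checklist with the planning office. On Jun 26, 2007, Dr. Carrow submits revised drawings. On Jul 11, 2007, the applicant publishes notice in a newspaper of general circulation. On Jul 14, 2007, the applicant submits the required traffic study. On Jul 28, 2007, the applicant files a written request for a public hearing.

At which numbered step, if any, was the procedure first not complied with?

Step 7

(1) due by Apr 9, 2007 + 24 days = May 3, 2007; done Apr 11, 2007 — timely.
(2) permitted from Apr 28, 2007 + 32 days = May 30, 2007 onward; Jun 1, 2007 is on or after that date.
(3) due by Jun 1, 2007 + 56 days = Jul 27, 2007; done Jun 10, 2007 — timely.
(4) permitted from Jun 10, 2007 + 10 days = Jun 20, 2007 onward; done Jun 24, 2007 — permitted.
(5) permitted from Jul 1, 2007 + 7 days = Jul 8, 2007 onward; done Jul 11, 2007 — permitted.
(6) due by Jul 11, 2007 + 28 days = Aug 8, 2007; done Jul 14, 2007 — timely.
(7) due by Jul 14, 2007 + 12 days = Jul 26, 2007; not done until Jul 28, 2007, 2 days after the deadline.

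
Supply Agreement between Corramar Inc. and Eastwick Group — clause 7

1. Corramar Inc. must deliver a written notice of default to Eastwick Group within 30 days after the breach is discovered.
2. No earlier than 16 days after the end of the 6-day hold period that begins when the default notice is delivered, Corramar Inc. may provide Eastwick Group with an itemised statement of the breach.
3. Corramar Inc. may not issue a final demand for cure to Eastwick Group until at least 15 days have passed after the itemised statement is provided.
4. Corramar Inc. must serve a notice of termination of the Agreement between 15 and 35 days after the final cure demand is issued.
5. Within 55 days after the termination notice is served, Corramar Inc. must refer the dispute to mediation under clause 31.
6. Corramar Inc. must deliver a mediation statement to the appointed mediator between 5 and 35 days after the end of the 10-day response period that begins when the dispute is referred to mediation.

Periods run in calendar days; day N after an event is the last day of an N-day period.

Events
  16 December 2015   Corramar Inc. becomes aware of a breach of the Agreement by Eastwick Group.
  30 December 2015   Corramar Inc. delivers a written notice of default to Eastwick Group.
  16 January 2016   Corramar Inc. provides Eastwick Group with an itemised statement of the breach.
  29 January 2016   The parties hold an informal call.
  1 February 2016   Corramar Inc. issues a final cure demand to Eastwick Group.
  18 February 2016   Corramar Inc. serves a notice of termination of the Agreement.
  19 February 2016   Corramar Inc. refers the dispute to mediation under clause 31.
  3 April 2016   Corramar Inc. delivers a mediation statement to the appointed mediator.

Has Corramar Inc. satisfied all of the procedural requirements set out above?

(1) due by 16 December 2015 + 30 days = 15 January 2016; done 30 December 2015 — timely.
(2) permitted from 5 January 2016 + 16 days = 21 January 2016 onward; done 16 January 2016 — 5 days too early.
The procedure was therefore not followed at step 2.

No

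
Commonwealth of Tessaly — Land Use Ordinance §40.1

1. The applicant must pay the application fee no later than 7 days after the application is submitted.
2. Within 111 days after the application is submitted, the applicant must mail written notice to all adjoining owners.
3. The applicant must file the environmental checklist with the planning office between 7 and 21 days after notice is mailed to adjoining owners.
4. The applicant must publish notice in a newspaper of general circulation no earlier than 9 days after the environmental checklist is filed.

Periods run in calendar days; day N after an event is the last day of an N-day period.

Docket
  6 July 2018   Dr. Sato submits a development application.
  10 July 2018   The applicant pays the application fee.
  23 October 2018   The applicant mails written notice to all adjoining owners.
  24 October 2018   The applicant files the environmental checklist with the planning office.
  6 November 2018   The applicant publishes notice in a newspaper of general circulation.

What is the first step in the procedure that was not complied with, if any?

(1) due by 6 July 2018 + 7 days = 13 July 2018; done 10 July 2018 — timely.
(2) due by 6 July 2018 + 111 days = 25 October 2018; done 23 October 2018 — timely.
(3) the permitted window runs from 23 October 2018 + 7 = 30 October 2018 to 23 October 2018 + 21 = 13 November 2018; done 24 October 2018 — 6 days before the window opened.
The procedure was therefore not followed at step 3.

Step 3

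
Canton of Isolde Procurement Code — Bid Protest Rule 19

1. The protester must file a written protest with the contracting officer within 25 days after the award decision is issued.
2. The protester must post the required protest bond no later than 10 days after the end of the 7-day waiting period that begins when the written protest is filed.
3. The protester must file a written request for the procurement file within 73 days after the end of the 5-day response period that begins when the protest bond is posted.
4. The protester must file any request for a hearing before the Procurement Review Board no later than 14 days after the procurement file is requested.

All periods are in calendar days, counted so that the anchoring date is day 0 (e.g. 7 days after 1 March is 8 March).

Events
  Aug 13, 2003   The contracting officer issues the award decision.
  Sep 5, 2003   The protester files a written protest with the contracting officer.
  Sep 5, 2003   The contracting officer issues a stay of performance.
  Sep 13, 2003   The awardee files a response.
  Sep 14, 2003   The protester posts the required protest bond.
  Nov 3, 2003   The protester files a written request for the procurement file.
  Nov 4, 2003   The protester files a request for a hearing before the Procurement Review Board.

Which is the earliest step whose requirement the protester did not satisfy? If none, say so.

(1) due by Aug 13, 2003 + 25 days = Sep 7, 2003; done Sep 5, 2003 — timely.
(2) due by Sep 12, 2003 + 10 days = Sep 22, 2003; completed Sep 14, 2003, before the deadline.
(3) due by Sep 19, 2003 + 73 days = Dec 1, 2003; done Nov 3, 2003 — timely.
(4) due by Nov 3, 2003 + 14 days = Nov 17, 2003; Nov 4, 2003 is within that limit.

None — every step was satisfied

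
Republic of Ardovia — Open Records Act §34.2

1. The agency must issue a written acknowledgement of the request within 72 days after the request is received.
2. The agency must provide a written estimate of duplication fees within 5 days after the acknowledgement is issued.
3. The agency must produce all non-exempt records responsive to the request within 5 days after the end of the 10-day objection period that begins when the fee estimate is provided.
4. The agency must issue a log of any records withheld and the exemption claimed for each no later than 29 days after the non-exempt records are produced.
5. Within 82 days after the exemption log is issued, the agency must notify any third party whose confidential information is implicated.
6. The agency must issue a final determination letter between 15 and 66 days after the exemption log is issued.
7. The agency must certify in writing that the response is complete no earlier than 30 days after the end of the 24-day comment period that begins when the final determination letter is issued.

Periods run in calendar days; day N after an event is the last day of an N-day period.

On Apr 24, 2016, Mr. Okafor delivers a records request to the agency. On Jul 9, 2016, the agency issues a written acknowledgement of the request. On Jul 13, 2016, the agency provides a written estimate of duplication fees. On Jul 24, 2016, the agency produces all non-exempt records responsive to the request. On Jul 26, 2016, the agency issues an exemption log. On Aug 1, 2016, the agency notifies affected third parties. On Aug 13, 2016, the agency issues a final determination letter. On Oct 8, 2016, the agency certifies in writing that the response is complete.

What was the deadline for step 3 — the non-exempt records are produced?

The fee estimate is provided on Jul 13, 2016; the 10-day objection period therefore ends Jul 23, 2016, and step 3 runs from that date. 5 days after Jul 23, 2016 is Jul 28, 2016.

Jul 28, 2016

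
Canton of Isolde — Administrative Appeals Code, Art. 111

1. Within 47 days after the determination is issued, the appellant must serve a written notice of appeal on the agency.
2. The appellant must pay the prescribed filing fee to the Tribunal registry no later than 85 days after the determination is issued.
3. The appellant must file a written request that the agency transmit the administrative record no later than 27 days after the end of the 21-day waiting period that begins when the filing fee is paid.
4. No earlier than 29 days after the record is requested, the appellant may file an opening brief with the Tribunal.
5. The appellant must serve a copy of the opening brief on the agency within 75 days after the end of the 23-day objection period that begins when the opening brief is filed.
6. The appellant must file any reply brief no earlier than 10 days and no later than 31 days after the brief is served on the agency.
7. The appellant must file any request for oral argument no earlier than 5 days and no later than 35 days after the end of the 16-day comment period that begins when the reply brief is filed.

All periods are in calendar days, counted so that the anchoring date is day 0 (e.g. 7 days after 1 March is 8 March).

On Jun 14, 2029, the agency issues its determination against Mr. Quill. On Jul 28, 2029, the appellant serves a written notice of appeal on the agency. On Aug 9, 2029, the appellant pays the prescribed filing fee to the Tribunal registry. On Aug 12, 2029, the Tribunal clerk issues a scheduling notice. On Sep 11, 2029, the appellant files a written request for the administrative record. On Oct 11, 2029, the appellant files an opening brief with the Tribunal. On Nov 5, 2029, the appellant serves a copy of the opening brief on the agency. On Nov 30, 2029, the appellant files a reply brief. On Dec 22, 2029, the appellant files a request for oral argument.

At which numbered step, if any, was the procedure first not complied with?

None — every step was satisfied

Step 1 — counting 47 days from Jun 14, 2029 (when the determination is issued) gives a deadline of Jul 31, 2029; done Jul 28, 2029 — timely.
Step 2 — counting 85 days from Jun 14, 2029 (when the determination is issued) gives a deadline of Sep 7, 2029; completed Aug 9, 2029, before the deadline.
Step 3 — counting 27 days from Aug 30, 2029 (end of the 21-day waiting period, which began when the filing fee is paid on Aug 9, 2029) gives a deadline of Sep 26, 2029; Sep 11, 2029 is within that limit.
Step 4 — must wait 29 days from Sep 11, 2029 (when the record is requested), so not before Oct 10, 2029; done Oct 11, 2029, after the minimum wait.
Step 5 — counting 75 days from Nov 3, 2029 (end of the 23-day objection period, which began when the opening brief is filed on Oct 11, 2029) gives a deadline of Jan 17, 2030; done Nov 5, 2029 — timely.
Step 6 — 10 and 31 days from Nov 5, 2029 (when the brief is served on the agency) are Nov 15, 2029 and Dec 6, 2029 respectively; done Nov 30, 2029, which is between those dates.
Step 7 — 5 and 35 days from Dec 16, 2029 (end of the 16-day comment period, which began when the reply brief is filed on Nov 30, 2029) are Dec 21, 2029 and Jan 20, 2030 respectively; done Dec 22, 2029 — within the window.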